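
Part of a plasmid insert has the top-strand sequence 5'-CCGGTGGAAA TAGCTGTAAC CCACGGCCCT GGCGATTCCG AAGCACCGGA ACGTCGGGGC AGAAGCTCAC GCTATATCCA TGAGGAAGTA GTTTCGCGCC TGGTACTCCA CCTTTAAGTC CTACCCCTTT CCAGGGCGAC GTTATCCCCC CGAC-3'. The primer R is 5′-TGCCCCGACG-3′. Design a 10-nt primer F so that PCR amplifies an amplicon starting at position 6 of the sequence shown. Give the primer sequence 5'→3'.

5'-GGAAATAGCT-3'

The reverse primer's reverse complement CGTCGGGGCA matches the template at positions 52–61; the product starts at position 6.
The forward primer is identical to the top strand over positions 6–15: GGAAATAGCT.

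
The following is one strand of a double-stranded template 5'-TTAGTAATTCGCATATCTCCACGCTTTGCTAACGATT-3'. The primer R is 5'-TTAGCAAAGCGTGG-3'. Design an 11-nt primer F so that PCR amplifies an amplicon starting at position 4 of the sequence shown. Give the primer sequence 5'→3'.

5'-GTAATTCGCAT-3'

The reverse primer's reverse complement CCACGCTTTGCTAA matches the template at positions 19–32; the product starts at position 4.
The forward primer is identical to the top strand over positions 4–14: GTAATTCGCAT.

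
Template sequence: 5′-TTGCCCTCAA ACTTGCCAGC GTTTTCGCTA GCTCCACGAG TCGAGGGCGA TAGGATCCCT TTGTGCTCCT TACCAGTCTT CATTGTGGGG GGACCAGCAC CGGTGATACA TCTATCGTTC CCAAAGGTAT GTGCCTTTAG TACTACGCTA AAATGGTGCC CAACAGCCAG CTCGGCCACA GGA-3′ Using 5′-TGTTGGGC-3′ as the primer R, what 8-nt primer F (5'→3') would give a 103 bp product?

The reverse primer's reverse complement GCCCAACA matches the template at positions 158–165, so the product ends at position 165.
A 103 bp product then starts at position 165 − 103 + 1 = 63.
The forward primer is identical to the top strand there: GTGCTCCT.

5'-GTGCTCCT-3'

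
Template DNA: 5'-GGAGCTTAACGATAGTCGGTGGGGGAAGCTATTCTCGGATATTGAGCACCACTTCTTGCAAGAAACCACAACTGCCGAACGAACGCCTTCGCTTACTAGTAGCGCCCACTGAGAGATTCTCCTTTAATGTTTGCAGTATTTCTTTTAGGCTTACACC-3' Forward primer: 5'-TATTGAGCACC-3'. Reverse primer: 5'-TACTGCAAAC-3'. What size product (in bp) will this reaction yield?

Forward primer TATTGAGCACC is found on the top strand at positions 40–50.
Reverse complement of the reverse primer: GTTTGCAGTA. This occurs on the top strand at positions 129–138.
Product length = (reverse-primer end) − (forward-primer start) + 1 = 138 − 40 + 1 = 99 bp.

99 bp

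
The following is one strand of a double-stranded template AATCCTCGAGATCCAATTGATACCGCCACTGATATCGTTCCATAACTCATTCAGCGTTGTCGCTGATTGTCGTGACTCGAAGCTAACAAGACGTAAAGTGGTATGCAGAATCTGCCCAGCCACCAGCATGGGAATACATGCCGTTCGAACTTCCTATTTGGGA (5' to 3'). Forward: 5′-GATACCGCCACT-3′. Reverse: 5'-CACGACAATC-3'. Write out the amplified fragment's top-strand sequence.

5'-GATACCGCCACTGATATCGTTCCATAACTCATTCAGCGTTGTCGCTGATTGTCGTG-3'

Scanning the template, GATACCGCCACT occurs at positions 19–30; this primer anneals to the bottom strand there with its 3' end pointing downstream.
Reverse complement of the reverse primer: GATTGTCGTG. This occurs on the top strand at positions 65–74.
The product is the template from position 19 through 74 (56 bp).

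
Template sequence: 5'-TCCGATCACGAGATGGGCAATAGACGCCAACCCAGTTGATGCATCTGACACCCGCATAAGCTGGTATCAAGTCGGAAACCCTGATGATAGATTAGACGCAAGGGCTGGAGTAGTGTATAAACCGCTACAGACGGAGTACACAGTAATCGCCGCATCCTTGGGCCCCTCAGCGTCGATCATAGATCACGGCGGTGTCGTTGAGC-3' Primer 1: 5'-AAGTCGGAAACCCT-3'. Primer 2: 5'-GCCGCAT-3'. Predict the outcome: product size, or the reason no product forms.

Primer 1 (AAGTCGGAAACCCT) matches the top strand at positions 69–82 (3' end points downstream).
Primer 2 (GCCGCAT) also matches the top strand directly, at positions 149–155 — its reverse complement ATGCGGC is not present.
Both primers anneal to the bottom strand with 3' ends pointing the same way, so neither can prime synthesis back toward the other.

No product — both primers anneal to the same strand and extend in the same direction.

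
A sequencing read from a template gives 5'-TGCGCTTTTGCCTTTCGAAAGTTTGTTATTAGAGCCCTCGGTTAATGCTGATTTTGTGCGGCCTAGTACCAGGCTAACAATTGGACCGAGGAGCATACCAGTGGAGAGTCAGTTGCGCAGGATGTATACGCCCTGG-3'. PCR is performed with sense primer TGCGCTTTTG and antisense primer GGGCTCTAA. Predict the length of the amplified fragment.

37 bp

Scanning the template, TGCGCTTTTG occurs at positions 1–10; this primer anneals to the bottom strand there with its 3' end pointing downstream.
Taking the reverse complement of GGGCTCTAA gives TTAGAGCCC, found at positions 29–37 on the template; the primer anneals here to the top strand with its 3' end pointing upstream.
The product runs from position 1 to position 37, so its length is 37 − 1 + 1 = 37 bp.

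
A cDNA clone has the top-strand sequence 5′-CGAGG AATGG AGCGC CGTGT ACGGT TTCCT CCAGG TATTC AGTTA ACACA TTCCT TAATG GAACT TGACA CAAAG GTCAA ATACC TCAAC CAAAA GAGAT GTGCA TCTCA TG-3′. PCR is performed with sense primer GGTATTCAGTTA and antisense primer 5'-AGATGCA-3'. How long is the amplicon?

The forward primer matches the template at positions 34–45.
The reverse primer's reverse complement is TGCATCT, which matches the template at positions 102–108.
The product runs from position 34 to position 108, so its length is 108 − 34 + 1 = 75 bp.

75 bp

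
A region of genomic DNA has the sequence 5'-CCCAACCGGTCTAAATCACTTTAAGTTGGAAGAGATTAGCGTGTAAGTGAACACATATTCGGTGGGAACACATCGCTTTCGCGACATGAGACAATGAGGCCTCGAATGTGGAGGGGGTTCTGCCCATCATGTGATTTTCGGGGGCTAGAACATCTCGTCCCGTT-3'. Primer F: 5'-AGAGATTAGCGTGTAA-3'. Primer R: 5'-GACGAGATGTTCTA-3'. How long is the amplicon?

Forward primer AGAGATTAGCGTGTAA is found on the top strand at positions 31–46.
Taking the reverse complement of GACGAGATGTTCTA gives TAGAACATCTCGTC, found at positions 146–159 on the template; the primer anneals here to the top strand with its 3' end pointing upstream.
Amplicon spans positions 31–159: 129 bp.

129 bp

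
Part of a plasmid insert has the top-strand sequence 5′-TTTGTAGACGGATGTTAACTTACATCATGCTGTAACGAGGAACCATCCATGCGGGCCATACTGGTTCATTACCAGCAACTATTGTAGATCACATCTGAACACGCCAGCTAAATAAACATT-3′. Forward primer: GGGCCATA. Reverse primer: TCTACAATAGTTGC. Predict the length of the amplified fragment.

36 bp

Forward primer GGGCCATA is found on the top strand at positions 53–60.
Taking the reverse complement of TCTACAATAGTTGC gives GCAACTATTGTAGA, found at positions 75–88 on the template; the primer anneals here to the top strand with its 3' end pointing upstream.
Product length = (reverse-primer end) − (forward-primer start) + 1 = 88 − 53 + 1 = 36 bp.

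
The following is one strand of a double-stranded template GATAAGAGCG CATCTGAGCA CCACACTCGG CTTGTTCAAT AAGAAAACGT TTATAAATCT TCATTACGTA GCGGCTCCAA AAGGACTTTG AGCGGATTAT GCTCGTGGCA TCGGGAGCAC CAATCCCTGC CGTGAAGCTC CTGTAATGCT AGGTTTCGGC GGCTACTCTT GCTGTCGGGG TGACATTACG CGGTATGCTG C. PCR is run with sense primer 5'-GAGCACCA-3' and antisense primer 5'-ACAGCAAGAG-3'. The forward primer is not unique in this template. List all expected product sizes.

The forward primer GAGCACCA matches the top strand at positions 16–23, 115–122.
The reverse primer's reverse complement is CTCTTGCTGT, matching at positions 166–175.
Each forward site pairs with the reverse site to give a product ending at position 175: sizes 160, 61 bp.

160 bp, 61 bp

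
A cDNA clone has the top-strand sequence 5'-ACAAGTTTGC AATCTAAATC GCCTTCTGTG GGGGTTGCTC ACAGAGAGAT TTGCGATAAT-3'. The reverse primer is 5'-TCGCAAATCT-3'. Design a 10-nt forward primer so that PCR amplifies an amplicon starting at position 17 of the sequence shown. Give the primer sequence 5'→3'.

5'-AATCGCCTTC-3'

The reverse primer's reverse complement AGATTTGCGA matches the template at positions 47–56; the product starts at position 17.
The forward primer is identical to the top strand over positions 17–26: AATCGCCTTC.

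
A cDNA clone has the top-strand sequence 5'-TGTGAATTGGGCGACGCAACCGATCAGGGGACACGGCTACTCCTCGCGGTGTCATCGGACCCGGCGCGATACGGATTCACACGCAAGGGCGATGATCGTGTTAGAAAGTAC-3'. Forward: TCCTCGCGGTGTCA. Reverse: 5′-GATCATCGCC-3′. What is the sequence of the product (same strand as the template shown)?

5'-TCCTCGCGGTGTCATCGGACCCGGCGCGATACGGATTCACACGCAAGGGCGATGATC-3'

The forward primer matches the template at positions 41–54.
Taking the reverse complement of GATCATCGCC gives GGCGATGATC, found at positions 88–97 on the template; the primer anneals here to the top strand with its 3' end pointing upstream.
The product is the template from position 41 through 97 (57 bp).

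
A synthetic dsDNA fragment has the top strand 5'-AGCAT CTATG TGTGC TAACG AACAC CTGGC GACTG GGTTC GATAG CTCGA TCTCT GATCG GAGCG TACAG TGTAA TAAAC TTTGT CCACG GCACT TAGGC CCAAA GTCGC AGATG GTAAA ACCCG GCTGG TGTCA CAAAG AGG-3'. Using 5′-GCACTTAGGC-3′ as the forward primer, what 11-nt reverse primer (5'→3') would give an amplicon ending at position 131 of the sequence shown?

5'-ACCAGCCGGGT-3'

The forward primer binds at positions 91–100; the product's 3' end on the top strand is position 131.
The reverse primer anneals to the top strand over positions 121–131, i.e. to ACCCGGCTGGT.
Its sequence written 5'→3' is the reverse complement: ACCAGCCGGGT.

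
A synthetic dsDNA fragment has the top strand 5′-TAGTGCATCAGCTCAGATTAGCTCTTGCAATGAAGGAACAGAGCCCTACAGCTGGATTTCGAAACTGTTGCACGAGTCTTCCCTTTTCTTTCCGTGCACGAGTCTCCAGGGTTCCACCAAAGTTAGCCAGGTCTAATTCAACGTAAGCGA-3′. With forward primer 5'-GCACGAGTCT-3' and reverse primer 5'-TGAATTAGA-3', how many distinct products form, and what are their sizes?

Two products: 71 bp, 45 bp

The forward primer GCACGAGTCT matches the top strand at positions 70–79, 96–105.
The reverse primer's reverse complement is TCTAATTCA, matching at positions 132–140.
Each forward site pairs with the reverse site to give a product ending at position 140: sizes 71, 45 bp.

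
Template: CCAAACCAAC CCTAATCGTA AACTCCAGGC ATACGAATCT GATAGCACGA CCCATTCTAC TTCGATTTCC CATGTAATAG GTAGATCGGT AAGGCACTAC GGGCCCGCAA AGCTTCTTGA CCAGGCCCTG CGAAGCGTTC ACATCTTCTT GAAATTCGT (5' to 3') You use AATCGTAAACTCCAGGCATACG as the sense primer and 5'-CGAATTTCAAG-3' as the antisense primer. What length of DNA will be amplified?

Forward primer AATCGTAAACTCCAGGCATACG is found on the top strand at positions 14–35.
The reverse primer's reverse complement is CTTGAAATTCG, which matches the template at positions 148–158.
Amplicon spans positions 14–158: 145 bp.

145 bp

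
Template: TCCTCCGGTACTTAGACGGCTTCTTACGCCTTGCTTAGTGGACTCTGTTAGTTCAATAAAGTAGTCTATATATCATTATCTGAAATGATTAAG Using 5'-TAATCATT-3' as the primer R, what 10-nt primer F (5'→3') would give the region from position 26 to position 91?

The reverse primer's reverse complement AATGATTA matches the template at positions 84–91; the product starts at position 26.
The forward primer is identical to the top strand over positions 26–35: ACGCCTTGCT.

5'-ACGCCTTGCT-3'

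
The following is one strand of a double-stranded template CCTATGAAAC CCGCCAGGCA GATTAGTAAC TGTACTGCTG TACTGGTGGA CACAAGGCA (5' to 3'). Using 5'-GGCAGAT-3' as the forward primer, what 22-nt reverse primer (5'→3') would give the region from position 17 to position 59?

5'-TGCCTTGTGTCCACCAGTACAG-3'

The product's 3' end on the top strand is position 59.
The reverse primer anneals to the top strand over positions 38–59, i.e. to CTGTACTGGTGGACACAAGGCA.
Its sequence written 5'→3' is the reverse complement: TGCCTTGTGTCCACCAGTACAG.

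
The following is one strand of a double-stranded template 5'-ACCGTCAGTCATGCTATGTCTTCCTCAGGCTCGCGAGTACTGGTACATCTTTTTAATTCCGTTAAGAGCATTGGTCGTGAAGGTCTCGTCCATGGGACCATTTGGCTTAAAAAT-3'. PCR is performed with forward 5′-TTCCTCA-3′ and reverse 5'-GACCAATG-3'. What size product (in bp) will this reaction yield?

56 bp

Forward primer TTCCTCA is found on the top strand at positions 21–27.
The reverse primer's reverse complement is CATTGGTC, which matches the template at positions 69–76.
Amplicon spans positions 21–76: 56 bp.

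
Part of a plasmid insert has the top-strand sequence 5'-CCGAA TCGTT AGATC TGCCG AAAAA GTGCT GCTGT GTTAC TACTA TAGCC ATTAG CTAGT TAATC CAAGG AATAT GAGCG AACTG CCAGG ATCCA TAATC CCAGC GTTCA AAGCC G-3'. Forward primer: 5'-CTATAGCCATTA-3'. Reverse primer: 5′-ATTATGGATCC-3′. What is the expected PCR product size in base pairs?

The forward primer matches the template at positions 43–54.
Taking the reverse complement of ATTATGGATCC gives GGATCCATAAT, found at positions 89–99 on the template; the primer anneals here to the top strand with its 3' end pointing upstream.
Product length = (reverse-primer end) − (forward-primer start) + 1 = 99 − 43 + 1 = 57 bp.

57 bp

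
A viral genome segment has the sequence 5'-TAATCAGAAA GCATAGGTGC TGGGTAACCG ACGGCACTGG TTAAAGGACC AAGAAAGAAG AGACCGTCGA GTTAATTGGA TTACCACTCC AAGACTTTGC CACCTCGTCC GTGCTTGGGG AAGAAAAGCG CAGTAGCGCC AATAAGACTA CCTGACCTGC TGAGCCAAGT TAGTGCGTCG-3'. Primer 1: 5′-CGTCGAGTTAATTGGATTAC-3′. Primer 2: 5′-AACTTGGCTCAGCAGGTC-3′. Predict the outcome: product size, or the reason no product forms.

Primer 1 (CGTCGAGTTAATTGGATTAC) matches the top strand at positions 65–84; it acts as a forward primer.
Primer 2's reverse complement is GACCTGCTGAGCCAAGTT, matching the top strand at positions 154–171; it acts as a reverse primer.
The 3' ends face each other across positions 65–171, giving a 107 bp product.

Yes — a 107 bp product.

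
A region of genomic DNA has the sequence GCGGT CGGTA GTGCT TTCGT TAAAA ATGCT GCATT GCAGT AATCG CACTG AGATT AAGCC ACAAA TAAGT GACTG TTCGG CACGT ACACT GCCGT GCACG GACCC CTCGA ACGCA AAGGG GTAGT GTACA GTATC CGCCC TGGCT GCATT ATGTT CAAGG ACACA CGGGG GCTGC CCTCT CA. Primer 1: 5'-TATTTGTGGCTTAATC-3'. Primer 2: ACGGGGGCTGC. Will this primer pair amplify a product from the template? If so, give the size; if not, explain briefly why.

No product — the primers' 3' ends point away from each other.

Primer 1 (TATTTGTGGCTTAATC) has reverse complement GATTAAGCCACAAATA, which matches the top strand at positions 52–67; primer 1 anneals to the top strand there with its 3' end pointing upstream toward position 52.
Primer 2 (ACGGGGGCTGC) matches the top strand directly at positions 165–175; it anneals to the bottom strand with its 3' end pointing downstream toward position 175.
The 3' ends diverge (primer 1 extends toward position 1, primer 2 toward position 182), so the primers never converge on a shared product.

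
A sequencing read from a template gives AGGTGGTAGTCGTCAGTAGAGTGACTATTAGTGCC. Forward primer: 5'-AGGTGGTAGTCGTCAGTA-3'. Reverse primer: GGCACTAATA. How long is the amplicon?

Forward primer AGGTGGTAGTCGTCAGTA is found on the top strand at positions 1–18.
Taking the reverse complement of GGCACTAATA gives TATTAGTGCC, found at positions 26–35 on the template; the primer anneals here to the top strand with its 3' end pointing upstream.
Amplicon spans positions 1–35: 35 bp.

35 bp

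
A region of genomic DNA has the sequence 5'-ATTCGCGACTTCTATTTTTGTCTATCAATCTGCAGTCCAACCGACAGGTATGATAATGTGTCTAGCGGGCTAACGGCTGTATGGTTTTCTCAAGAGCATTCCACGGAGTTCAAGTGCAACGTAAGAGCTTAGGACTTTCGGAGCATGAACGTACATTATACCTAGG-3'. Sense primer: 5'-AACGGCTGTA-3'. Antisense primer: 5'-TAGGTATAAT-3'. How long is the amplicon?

The forward primer matches the template at positions 72–81.
The reverse primer's reverse complement is ATTATACCTA, which matches the template at positions 155–164.
Product length = (reverse-primer end) − (forward-primer start) + 1 = 164 − 72 + 1 = 93 bp.

93 bp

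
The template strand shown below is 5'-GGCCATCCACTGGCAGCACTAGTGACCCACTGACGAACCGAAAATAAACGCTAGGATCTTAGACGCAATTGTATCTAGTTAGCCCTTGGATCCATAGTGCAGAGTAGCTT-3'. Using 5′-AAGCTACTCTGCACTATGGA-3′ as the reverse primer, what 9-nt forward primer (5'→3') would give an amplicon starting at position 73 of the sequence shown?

5'-ATCTAGTTA-3'

The reverse primer's reverse complement TCCATAGTGCAGAGTAGCTT matches the template at positions 91–110; the product starts at position 73.
The forward primer is identical to the top strand over positions 73–81: ATCTAGTTA.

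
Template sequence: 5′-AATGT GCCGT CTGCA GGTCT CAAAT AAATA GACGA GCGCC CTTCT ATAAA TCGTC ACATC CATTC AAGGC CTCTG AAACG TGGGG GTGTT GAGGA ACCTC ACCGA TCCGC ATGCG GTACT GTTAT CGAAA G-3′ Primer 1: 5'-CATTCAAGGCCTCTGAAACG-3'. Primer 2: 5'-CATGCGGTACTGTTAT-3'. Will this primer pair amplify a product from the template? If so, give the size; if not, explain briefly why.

Primer 1 (CATTCAAGGCCTCTGAAACG) matches the top strand at positions 61–80 (3' end points downstream).
Primer 2 (CATGCGGTACTGTTAT) also matches the top strand directly, at positions 110–125 — its reverse complement ATAACAGTACCGCATG is not present.
Both primers anneal to the bottom strand with 3' ends pointing the same way, so neither can prime synthesis back toward the other.

No product — both primers anneal to the same strand and extend in the same direction.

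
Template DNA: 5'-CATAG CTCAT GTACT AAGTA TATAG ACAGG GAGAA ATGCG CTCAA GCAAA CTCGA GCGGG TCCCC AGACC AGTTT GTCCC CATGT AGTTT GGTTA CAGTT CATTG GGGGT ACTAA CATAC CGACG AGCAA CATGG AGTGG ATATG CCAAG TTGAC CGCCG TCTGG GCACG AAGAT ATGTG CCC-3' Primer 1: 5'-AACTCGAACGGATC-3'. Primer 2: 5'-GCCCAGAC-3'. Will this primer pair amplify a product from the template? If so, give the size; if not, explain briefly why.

Primer 1 (AACTCGAACGGATC) does not match the top strand, and its reverse complement GATCCGTTCGAGTT does not match either.
With no annealing site for primer 1, no amplification occurs.

No product — primer 1 has no binding site in the template.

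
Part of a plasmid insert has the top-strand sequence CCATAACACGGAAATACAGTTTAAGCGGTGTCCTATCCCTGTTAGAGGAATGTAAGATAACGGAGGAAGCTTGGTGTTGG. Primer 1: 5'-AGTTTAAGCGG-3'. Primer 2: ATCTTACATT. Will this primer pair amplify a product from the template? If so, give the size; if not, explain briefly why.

Primer 1 (AGTTTAAGCGG) matches the top strand at positions 18–28; it acts as a forward primer.
Primer 2's reverse complement is AATGTAAGAT, matching the top strand at positions 49–58; it acts as a reverse primer.
The 3' ends face each other across positions 18–58, giving a 41 bp product.

Yes — a 41 bp product.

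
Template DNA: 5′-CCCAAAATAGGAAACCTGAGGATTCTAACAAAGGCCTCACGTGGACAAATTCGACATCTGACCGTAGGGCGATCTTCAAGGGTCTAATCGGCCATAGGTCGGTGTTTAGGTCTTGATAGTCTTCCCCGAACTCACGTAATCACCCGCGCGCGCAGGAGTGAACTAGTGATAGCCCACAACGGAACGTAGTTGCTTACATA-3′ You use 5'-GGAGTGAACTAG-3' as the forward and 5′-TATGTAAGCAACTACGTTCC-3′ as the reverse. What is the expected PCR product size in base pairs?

46 bp

Forward primer GGAGTGAACTAG is found on the top strand at positions 155–166.
Taking the reverse complement of TATGTAAGCAACTACGTTCC gives GGAACGTAGTTGCTTACATA, found at positions 181–200 on the template; the primer anneals here to the top strand with its 3' end pointing upstream.
Amplicon spans positions 155–200: 46 bp.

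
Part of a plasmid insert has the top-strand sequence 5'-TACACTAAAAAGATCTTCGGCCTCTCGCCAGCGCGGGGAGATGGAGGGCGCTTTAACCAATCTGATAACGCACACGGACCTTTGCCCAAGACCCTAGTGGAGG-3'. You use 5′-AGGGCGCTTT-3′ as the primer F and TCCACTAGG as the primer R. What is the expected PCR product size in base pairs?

57 bp

The forward primer matches the template at positions 45–54.
The reverse primer's reverse complement is CCTAGTGGA, which matches the template at positions 93–101.
The product runs from position 45 to position 101, so its length is 101 − 45 + 1 = 57 bp.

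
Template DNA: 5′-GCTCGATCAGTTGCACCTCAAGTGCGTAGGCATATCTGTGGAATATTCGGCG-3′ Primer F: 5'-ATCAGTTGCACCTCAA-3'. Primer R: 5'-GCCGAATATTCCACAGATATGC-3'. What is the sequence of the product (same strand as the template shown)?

The forward primer matches the template at positions 6–21.
Reverse complement of the reverse primer: GCATATCTGTGGAATATTCGGC. This occurs on the top strand at positions 30–51.
The product is the template from position 6 through 51 (46 bp).

5'-ATCAGTTGCACCTCAAGTGCGTAGGCATATCTGTGGAATATTCGGC-3'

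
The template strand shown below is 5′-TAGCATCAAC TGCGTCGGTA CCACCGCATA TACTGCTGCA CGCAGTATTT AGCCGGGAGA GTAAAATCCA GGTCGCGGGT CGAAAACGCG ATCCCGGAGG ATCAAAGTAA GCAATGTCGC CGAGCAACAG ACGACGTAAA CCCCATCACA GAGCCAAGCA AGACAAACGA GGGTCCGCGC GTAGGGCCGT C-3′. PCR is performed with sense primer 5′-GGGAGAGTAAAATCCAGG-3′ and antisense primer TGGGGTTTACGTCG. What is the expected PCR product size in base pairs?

91 bp

Scanning the template, GGGAGAGTAAAATCCAGG occurs at positions 55–72; this primer anneals to the bottom strand there with its 3' end pointing downstream.
Taking the reverse complement of TGGGGTTTACGTCG gives CGACGTAAACCCCA, found at positions 132–145 on the template; the primer anneals here to the top strand with its 3' end pointing upstream.
Amplicon spans positions 55–145: 91 bp.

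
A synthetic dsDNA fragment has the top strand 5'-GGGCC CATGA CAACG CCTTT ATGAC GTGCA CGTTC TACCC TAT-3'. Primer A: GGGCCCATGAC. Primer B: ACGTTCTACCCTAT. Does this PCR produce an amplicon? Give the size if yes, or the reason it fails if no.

No product — both primers anneal to the same strand and extend in the same direction.

Primer A (GGGCCCATGAC) matches the top strand at positions 1–11 (3' end points downstream).
Primer B (ACGTTCTACCCTAT) also matches the top strand directly, at positions 30–43 — its reverse complement ATAGGGTAGAACGT is not present.
Both primers anneal to the bottom strand with 3' ends pointing the same way, so neither can prime synthesis back toward the other.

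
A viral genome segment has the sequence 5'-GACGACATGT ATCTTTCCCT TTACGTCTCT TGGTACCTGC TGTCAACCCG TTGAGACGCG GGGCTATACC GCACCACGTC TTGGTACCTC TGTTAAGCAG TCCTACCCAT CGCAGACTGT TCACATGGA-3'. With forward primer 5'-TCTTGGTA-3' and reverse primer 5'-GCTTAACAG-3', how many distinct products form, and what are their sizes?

The forward primer TCTTGGTA matches the top strand at positions 28–35, 79–86.
The reverse primer's reverse complement is CTGTTAAGC, matching at positions 90–98.
Each forward site pairs with the reverse site to give a product ending at position 98: sizes 71, 20 bp.

Two products: 71 bp, 20 bp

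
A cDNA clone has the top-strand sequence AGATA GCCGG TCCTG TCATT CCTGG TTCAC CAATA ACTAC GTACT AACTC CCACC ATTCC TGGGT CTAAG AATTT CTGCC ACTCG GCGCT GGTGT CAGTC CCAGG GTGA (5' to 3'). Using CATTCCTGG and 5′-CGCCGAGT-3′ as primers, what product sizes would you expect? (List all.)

72 bp, 34 bp

The forward primer CATTCCTGG matches the top strand at positions 17–25, 55–63.
The reverse primer's reverse complement is ACTCGGCG, matching at positions 81–88.
Each forward site pairs with the reverse site to give a product ending at position 88: sizes 72, 34 bp.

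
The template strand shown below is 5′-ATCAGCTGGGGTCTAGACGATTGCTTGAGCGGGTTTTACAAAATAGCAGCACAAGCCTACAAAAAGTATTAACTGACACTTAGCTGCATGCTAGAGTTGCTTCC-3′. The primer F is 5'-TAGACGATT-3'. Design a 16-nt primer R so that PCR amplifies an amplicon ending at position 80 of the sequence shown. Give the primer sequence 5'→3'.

The forward primer binds at positions 14–22; the product's 3' end on the top strand is position 80.
The reverse primer anneals to the top strand over positions 65–80, i.e. to AGTATTAACTGACACT.
Its sequence written 5'→3' is the reverse complement: AGTGTCAGTTAATACT.

5'-AGTGTCAGTTAATACT-3'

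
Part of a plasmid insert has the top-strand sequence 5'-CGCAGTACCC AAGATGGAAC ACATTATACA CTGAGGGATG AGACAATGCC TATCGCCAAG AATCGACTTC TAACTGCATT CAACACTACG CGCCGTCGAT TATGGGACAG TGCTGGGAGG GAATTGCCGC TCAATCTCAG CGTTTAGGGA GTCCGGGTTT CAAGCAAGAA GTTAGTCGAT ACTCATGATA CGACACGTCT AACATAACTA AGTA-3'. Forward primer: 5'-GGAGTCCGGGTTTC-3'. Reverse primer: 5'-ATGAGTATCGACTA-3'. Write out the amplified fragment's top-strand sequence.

5'-GGAGTCCGGGTTTCAAGCAAGAAGTTAGTCGATACTCAT-3'

Forward primer GGAGTCCGGGTTTC is found on the top strand at positions 148–161.
The reverse primer's reverse complement is TAGTCGATACTCAT, which matches the template at positions 173–186.
The product is the template from position 148 through 186 (39 bp).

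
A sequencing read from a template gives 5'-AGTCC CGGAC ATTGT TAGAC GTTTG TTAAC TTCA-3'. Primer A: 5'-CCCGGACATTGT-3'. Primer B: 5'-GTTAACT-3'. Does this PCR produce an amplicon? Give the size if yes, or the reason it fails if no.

No product — both primers anneal to the same strand and extend in the same direction.

Primer A (CCCGGACATTGT) matches the top strand at positions 4–15 (3' end points downstream).
Primer B (GTTAACT) also matches the top strand directly, at positions 25–31 — its reverse complement AGTTAAC is not present.
Both primers anneal to the bottom strand with 3' ends pointing the same way, so neither can prime synthesis back toward the other.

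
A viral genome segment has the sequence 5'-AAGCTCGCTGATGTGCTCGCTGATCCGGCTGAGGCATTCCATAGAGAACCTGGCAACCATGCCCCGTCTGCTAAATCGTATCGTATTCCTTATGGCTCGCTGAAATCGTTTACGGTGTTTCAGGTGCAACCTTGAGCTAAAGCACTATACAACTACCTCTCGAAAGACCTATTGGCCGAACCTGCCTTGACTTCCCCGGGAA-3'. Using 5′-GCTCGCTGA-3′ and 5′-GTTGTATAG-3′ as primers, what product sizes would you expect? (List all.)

151 bp, 139 bp, 59 bp

The forward primer GCTCGCTGA matches the top strand at positions 3–11, 15–23, 95–103.
The reverse primer's reverse complement is CTATACAAC, matching at positions 145–153.
Each forward site pairs with the reverse site to give a product ending at position 153: sizes 151, 139, 59 bp.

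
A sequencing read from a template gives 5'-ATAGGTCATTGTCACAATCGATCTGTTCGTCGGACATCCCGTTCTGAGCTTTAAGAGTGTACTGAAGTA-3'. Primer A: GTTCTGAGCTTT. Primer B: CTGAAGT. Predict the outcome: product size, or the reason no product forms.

Primer A (GTTCTGAGCTTT) matches the top strand at positions 41–52 (3' end points downstream).
Primer B (CTGAAGT) also matches the top strand directly, at positions 62–68 — its reverse complement ACTTCAG is not present.
Both primers anneal to the bottom strand with 3' ends pointing the same way, so neither can prime synthesis back toward the other.

No product — both primers anneal to the same strand and extend in the same direction.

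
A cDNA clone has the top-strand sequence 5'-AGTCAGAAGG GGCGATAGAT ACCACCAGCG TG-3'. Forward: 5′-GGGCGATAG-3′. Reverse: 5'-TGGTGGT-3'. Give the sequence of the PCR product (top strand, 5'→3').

5'-GGGCGATAGATACCACCA-3'

The forward primer matches the template at positions 10–18.
Taking the reverse complement of TGGTGGT gives ACCACCA, found at positions 21–27 on the template; the primer anneals here to the top strand with its 3' end pointing upstream.
The product is the template from position 10 through 27 (18 bp).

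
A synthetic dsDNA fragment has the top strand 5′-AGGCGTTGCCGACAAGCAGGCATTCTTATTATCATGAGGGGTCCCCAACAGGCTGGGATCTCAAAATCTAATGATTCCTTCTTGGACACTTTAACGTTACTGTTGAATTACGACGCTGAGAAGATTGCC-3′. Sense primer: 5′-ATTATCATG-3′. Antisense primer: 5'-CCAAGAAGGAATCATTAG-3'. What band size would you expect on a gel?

Scanning the template, ATTATCATG occurs at positions 28–36; this primer anneals to the bottom strand there with its 3' end pointing downstream.
Reverse complement of the reverse primer: CTAATGATTCCTTCTTGG. This occurs on the top strand at positions 68–85.
The product runs from position 28 to position 85, so its length is 85 − 28 + 1 = 58 bp.

58 bp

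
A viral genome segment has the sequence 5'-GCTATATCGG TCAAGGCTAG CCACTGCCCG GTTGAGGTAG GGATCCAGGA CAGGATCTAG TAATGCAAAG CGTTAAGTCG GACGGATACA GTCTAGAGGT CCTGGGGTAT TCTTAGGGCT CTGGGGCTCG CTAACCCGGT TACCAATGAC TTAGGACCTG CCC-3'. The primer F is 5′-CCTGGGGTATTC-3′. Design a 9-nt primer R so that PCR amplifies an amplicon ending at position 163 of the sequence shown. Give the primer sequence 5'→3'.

5'-GGGCAGGTC-3'

The forward primer binds at positions 101–112; the product's 3' end on the top strand is position 163.
The reverse primer anneals to the top strand over positions 155–163, i.e. to GACCTGCCC.
Its sequence written 5'→3' is the reverse complement: GGGCAGGTC.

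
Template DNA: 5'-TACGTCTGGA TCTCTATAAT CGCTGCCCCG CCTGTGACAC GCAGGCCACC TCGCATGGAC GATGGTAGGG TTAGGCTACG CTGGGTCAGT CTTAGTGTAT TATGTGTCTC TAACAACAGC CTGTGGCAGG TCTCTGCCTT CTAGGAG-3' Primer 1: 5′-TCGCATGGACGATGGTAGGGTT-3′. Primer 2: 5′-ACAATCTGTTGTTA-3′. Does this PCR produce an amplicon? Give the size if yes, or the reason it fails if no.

Primer 2 (ACAATCTGTTGTTA) does not match the top strand, and its reverse complement TAACAACAGATTGT does not match either.
With no annealing site for primer 2, no amplification occurs.

No product — primer 2 has no binding site in the template.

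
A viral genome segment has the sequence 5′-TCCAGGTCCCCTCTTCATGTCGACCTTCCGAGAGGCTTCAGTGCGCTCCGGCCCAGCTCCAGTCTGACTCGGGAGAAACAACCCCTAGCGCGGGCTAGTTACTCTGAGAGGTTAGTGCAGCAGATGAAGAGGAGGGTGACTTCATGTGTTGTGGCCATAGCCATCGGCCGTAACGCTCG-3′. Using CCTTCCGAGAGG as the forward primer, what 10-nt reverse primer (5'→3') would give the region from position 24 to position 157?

The product's 3' end on the top strand is position 157.
The reverse primer anneals to the top strand over positions 148–157, i.e. to GTTGTGGCCA.
Its sequence written 5'→3' is the reverse complement: TGGCCACAAC.

5'-TGGCCACAAC-3'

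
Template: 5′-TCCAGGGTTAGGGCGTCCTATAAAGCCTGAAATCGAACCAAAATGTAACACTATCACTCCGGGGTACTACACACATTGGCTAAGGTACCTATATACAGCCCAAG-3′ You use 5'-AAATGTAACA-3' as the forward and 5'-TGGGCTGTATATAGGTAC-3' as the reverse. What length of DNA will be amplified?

Forward primer AAATGTAACA is found on the top strand at positions 41–50.
Taking the reverse complement of TGGGCTGTATATAGGTAC gives GTACCTATATACAGCCCA, found at positions 85–102 on the template; the primer anneals here to the top strand with its 3' end pointing upstream.
The product runs from position 41 to position 102, so its length is 102 − 41 + 1 = 62 bp.

62 bp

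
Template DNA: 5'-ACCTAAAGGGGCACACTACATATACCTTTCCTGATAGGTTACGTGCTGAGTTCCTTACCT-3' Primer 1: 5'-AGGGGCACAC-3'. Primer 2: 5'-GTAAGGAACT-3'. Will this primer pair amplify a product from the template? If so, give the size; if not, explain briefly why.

Primer 1 (AGGGGCACAC) matches the top strand at positions 7–16; it acts as a forward primer.
Primer 2's reverse complement is AGTTCCTTAC, matching the top strand at positions 49–58; it acts as a reverse primer.
The 3' ends face each other across positions 7–58, giving a 52 bp product.

Yes — a 52 bp product.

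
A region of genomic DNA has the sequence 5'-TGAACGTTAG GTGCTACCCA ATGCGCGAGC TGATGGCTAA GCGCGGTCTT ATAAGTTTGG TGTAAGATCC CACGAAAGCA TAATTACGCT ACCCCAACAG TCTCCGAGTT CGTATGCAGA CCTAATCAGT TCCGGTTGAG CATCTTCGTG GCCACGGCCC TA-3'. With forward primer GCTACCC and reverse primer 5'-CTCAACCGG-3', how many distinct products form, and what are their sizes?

Two products: 128 bp, 53 bp

The forward primer GCTACCC matches the top strand at positions 13–19, 88–94.
The reverse primer's reverse complement is CCGGTTGAG, matching at positions 132–140.
Each forward site pairs with the reverse site to give a product ending at position 140: sizes 128, 53 bp.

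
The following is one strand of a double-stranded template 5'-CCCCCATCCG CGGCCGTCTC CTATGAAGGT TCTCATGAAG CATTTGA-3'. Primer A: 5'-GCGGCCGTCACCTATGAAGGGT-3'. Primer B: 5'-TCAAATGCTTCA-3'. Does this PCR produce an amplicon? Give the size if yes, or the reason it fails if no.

Primer A (GCGGCCGTCACCTATGAAGGGT) does not match the top strand, and its reverse complement ACCCTTCATAGGTGACGGCCGC does not match either.
With no annealing site for primer A, no amplification occurs.

No product — primer A has no binding site in the template.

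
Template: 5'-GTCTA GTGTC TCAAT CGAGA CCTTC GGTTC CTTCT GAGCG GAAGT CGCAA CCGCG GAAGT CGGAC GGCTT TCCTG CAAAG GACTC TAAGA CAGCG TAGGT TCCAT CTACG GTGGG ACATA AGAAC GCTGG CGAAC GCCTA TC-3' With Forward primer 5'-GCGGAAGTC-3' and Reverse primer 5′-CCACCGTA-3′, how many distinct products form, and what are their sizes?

The forward primer GCGGAAGTC matches the top strand at positions 38–46, 53–61.
The reverse primer's reverse complement is TACGGTGG, matching at positions 107–114.
Each forward site pairs with the reverse site to give a product ending at position 114: sizes 77, 62 bp.

Two products: 77 bp, 62 bp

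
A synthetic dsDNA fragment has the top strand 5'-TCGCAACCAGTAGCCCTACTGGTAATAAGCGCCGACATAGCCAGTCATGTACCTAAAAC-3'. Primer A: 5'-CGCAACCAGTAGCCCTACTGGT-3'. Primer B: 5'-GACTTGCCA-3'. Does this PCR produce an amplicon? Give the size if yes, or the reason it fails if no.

No product — primer B has no binding site in the template.

Primer B (GACTTGCCA) does not match the top strand, and its reverse complement TGGCAAGTC does not match either.
With no annealing site for primer B, no amplification occurs.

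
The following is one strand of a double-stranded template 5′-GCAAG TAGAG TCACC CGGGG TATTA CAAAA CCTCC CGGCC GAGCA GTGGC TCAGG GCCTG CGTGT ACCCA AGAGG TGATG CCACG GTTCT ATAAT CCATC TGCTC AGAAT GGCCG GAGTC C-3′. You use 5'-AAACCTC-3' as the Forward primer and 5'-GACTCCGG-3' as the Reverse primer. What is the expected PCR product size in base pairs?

93 bp

Forward primer AAACCTC is found on the top strand at positions 28–34.
Reverse complement of the reverse primer: CCGGAGTC. This occurs on the top strand at positions 113–120.
Product length = (reverse-primer end) − (forward-primer start) + 1 = 120 − 28 + 1 = 93 bp.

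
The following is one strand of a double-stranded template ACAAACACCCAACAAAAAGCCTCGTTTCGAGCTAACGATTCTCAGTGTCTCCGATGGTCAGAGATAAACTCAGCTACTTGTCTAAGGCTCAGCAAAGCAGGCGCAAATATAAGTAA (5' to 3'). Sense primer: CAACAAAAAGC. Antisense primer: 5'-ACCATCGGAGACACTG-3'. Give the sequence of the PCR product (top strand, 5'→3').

The forward primer matches the template at positions 10–20.
The reverse primer's reverse complement is CAGTGTCTCCGATGGT, which matches the template at positions 43–58.
The product is the template from position 10 through 58 (49 bp).

5'-CAACAAAAAGCCTCGTTTCGAGCTAACGATTCTCAGTGTCTCCGATGGT-3'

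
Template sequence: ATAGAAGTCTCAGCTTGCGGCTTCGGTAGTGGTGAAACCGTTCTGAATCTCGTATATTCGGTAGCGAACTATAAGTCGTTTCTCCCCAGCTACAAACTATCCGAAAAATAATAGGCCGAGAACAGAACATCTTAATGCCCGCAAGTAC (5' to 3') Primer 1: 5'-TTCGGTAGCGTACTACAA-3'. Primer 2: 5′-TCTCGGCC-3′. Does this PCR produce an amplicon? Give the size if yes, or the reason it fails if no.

No product — primer 1 has no binding site in the template.

Primer 1 (TTCGGTAGCGTACTACAA) does not match the top strand, and its reverse complement TTGTAGTACGCTACCGAA does not match either.
With no annealing site for primer 1, no amplification occurs.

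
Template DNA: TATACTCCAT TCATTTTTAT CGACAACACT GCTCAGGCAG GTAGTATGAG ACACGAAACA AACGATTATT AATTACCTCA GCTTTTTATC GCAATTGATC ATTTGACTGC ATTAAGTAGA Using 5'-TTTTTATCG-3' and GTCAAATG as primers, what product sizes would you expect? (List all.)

94 bp, 25 bp

The forward primer TTTTTATCG matches the top strand at positions 14–22, 83–91.
The reverse primer's reverse complement is CATTTGAC, matching at positions 100–107.
Each forward site pairs with the reverse site to give a product ending at position 107: sizes 94, 25 bp.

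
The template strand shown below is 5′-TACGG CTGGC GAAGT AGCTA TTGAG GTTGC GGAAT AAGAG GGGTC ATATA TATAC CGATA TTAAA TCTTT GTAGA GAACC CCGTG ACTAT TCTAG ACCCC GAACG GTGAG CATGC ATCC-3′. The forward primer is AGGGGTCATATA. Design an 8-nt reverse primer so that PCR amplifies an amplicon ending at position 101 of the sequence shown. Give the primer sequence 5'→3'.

The forward primer binds at positions 39–50; the product's 3' end on the top strand is position 101.
The reverse primer anneals to the top strand over positions 94–101, i.e. to AGACCCCG.
Its sequence written 5'→3' is the reverse complement: CGGGGTCT.

5'-CGGGGTCT-3'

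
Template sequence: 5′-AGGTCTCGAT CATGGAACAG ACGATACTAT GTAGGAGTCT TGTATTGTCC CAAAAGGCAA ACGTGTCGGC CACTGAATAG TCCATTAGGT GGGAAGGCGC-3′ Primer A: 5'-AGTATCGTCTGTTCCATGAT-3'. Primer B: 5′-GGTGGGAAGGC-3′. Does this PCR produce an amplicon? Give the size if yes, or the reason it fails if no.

No product — the primers' 3' ends point away from each other.

Primer A (AGTATCGTCTGTTCCATGAT) has reverse complement ATCATGGAACAGACGATACT, which matches the top strand at positions 9–28; primer A anneals to the top strand there with its 3' end pointing upstream toward position 9.
Primer B (GGTGGGAAGGC) matches the top strand directly at positions 88–98; it anneals to the bottom strand with its 3' end pointing downstream toward position 98.
The 3' ends diverge (primer A extends toward position 1, primer B toward position 100), so the primers never converge on a shared product.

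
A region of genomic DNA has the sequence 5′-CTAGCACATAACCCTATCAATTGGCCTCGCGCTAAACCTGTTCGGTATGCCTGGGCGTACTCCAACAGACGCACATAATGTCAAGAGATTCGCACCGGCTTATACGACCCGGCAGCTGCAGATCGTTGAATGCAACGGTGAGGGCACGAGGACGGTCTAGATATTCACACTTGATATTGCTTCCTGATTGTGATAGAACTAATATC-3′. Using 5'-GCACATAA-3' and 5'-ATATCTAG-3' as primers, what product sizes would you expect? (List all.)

161 bp, 94 bp

The forward primer GCACATAA matches the top strand at positions 4–11, 71–78.
The reverse primer's reverse complement is CTAGATAT, matching at positions 157–164.
Each forward site pairs with the reverse site to give a product ending at position 164: sizes 161, 94 bp.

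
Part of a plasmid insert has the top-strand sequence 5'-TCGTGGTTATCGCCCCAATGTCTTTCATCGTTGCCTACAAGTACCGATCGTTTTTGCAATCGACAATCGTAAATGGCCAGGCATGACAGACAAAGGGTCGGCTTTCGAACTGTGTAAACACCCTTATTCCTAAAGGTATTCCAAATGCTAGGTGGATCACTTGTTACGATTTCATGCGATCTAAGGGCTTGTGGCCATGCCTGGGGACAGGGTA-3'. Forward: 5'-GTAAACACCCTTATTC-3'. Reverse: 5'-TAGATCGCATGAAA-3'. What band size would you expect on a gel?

70 bp

Scanning the template, GTAAACACCCTTATTC occurs at positions 114–129; this primer anneals to the bottom strand there with its 3' end pointing downstream.
Reverse complement of the reverse primer: TTTCATGCGATCTA. This occurs on the top strand at positions 170–183.
Amplicon spans positions 114–183: 70 bp.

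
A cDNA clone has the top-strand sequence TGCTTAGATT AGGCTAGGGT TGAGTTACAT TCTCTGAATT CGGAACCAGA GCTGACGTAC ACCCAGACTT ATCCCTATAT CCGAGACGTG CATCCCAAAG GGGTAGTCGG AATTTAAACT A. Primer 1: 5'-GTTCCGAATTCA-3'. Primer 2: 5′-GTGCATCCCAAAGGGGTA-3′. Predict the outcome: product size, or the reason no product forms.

Primer 1 (GTTCCGAATTCA) has reverse complement TGAATTCGGAAC, which matches the top strand at positions 35–46; primer 1 anneals to the top strand there with its 3' end pointing upstream toward position 35.
Primer 2 (GTGCATCCCAAAGGGGTA) matches the top strand directly at positions 88–105; it anneals to the bottom strand with its 3' end pointing downstream toward position 105.
The 3' ends diverge (primer 1 extends toward position 1, primer 2 toward position 121), so the primers never converge on a shared product.

No product — the primers' 3' ends point away from each other.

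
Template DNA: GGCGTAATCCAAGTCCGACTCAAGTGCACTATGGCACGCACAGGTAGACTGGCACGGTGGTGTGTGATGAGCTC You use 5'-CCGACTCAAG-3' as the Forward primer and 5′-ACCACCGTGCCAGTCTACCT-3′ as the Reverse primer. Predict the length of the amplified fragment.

The forward primer matches the template at positions 15–24.
The reverse primer's reverse complement is AGGTAGACTGGCACGGTGGT, which matches the template at positions 42–61.
Amplicon spans positions 15–61: 47 bp.

47 bp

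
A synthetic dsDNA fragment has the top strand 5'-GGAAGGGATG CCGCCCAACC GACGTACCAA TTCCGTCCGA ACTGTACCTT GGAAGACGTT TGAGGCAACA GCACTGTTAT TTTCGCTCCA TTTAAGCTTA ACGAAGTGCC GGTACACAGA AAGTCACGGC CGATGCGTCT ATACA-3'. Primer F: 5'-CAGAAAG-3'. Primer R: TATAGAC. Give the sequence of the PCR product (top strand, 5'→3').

5'-CAGAAAGTCACGGCCGATGCGTCTATA-3'

The forward primer matches the template at positions 117–123.
The reverse primer's reverse complement is GTCTATA, which matches the template at positions 137–143.
The product is the template from position 117 through 143 (27 bp).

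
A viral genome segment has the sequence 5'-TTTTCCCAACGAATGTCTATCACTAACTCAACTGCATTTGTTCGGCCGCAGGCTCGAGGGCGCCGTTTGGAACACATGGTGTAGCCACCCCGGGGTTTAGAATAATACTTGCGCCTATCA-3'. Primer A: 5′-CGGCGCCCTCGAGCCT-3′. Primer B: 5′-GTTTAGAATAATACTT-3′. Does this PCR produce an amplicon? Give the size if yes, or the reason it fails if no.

Primer A (CGGCGCCCTCGAGCCT) has reverse complement AGGCTCGAGGGCGCCG, which matches the top strand at positions 50–65; primer A anneals to the top strand there with its 3' end pointing upstream toward position 50.
Primer B (GTTTAGAATAATACTT) matches the top strand directly at positions 95–110; it anneals to the bottom strand with its 3' end pointing downstream toward position 110.
The 3' ends diverge (primer A extends toward position 1, primer B toward position 120), so the primers never converge on a shared product.

No product — the primers' 3' ends point away from each other.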